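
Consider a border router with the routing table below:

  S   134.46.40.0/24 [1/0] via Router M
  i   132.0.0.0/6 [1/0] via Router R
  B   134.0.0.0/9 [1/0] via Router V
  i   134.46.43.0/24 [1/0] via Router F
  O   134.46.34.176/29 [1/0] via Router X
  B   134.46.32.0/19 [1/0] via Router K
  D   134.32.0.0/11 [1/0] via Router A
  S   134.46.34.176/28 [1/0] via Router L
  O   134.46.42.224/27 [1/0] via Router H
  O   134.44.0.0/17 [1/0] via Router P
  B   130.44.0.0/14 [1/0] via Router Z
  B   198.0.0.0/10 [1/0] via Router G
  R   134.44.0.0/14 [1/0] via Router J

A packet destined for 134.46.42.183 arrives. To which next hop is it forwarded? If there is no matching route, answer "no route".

Router K

Routes whose prefix contains 134.46.42.183:
  132.0.0.0/6 (132.0.0.0 - 135.255.255.255) -> Router R
  134.0.0.0/9 (134.0.0.0 - 134.127.255.255) -> Router V
  134.32.0.0/11 (134.32.0.0 - 134.63.255.255) -> Router A
  134.44.0.0/14 (134.44.0.0 - 134.47.255.255) -> Router J
  134.46.32.0/19 (134.46.32.0 - 134.46.63.255) -> Router K
More-specific entries that do NOT match:
  134.46.34.176/29 (134.46.34.176 - 134.46.34.183) does not contain 134.46.42.183
  134.46.34.176/28 (134.46.34.176 - 134.46.34.191) does not contain 134.46.42.183
  134.46.42.224/27 (134.46.42.224 - 134.46.42.255) does not contain 134.46.42.183
  134.46.40.0/24 (134.46.40.0 - 134.46.40.255) does not contain 134.46.42.183
  134.46.43.0/24 (134.46.43.0 - 134.46.43.255) does not contain 134.46.42.183
Longest matching prefix is /19 -> next hop Router K.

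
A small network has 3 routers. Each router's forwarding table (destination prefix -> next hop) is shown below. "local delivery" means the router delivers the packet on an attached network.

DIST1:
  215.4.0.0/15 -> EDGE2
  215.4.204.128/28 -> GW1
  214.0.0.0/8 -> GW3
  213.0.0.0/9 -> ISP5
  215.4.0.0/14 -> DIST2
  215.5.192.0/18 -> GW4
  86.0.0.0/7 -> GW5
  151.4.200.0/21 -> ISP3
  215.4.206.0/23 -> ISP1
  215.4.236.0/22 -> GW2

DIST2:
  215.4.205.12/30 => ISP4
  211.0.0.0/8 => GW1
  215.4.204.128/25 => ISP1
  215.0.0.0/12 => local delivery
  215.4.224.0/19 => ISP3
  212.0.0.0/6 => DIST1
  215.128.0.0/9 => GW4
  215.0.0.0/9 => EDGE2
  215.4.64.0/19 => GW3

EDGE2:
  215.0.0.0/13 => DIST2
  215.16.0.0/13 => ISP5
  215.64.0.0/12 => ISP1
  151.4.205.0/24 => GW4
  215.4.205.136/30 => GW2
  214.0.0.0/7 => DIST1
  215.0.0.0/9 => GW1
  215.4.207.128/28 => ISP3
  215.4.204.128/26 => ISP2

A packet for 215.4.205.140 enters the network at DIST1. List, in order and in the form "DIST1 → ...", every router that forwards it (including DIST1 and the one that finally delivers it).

DIST1 → EDGE2 → DIST2

At DIST1: longest match for 215.4.205.140 is 215.4.0.0/15 -> EDGE2
At EDGE2: longest match for 215.4.205.140 is 215.0.0.0/13 -> DIST2
At DIST2: longest match for 215.4.205.140 is 215.0.0.0/12 -> local delivery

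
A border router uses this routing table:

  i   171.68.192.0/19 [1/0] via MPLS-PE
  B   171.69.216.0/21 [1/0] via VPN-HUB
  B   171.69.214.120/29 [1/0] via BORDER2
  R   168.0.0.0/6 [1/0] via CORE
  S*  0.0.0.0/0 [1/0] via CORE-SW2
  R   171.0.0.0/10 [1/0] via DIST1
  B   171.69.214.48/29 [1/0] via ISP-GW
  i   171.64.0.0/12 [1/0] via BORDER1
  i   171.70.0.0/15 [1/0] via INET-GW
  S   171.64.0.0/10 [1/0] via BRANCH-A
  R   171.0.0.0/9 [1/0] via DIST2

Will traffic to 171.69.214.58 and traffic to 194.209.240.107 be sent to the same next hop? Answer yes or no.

171.69.214.58: longest match 171.64.0.0/12 -> BORDER1
194.209.240.107: longest match 0.0.0.0/0 -> CORE-SW2

no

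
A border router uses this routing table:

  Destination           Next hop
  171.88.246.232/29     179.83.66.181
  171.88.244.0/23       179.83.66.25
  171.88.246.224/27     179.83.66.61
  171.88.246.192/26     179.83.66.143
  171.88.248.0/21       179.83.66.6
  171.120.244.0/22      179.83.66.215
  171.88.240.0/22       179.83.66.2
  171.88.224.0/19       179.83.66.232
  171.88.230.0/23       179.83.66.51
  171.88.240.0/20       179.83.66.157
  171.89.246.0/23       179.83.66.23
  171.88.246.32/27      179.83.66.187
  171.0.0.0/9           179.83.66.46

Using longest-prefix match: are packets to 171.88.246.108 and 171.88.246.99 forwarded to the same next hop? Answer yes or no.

171.88.246.108: longest match 171.88.240.0/20 -> 179.83.66.157
171.88.246.99: longest match 171.88.240.0/20 -> 179.83.66.157

yes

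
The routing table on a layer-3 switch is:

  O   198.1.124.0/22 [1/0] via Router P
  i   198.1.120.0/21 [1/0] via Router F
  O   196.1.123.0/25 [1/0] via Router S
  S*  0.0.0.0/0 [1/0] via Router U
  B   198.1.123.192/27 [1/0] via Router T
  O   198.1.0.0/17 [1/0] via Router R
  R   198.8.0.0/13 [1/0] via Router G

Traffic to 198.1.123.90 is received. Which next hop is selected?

Router F

Routes whose prefix contains 198.1.123.90:
  0.0.0.0/0 (default, matches everything) -> Router U
  198.1.0.0/17 (198.1.0.0 - 198.1.127.255) -> Router R
  198.1.120.0/21 (198.1.120.0 - 198.1.127.255) -> Router F
More-specific entries that do NOT match:
  198.1.123.192/27 (198.1.123.192 - 198.1.123.223) does not contain 198.1.123.90
  196.1.123.0/25 (196.1.123.0 - 196.1.123.127) does not contain 198.1.123.90
  198.1.124.0/22 (198.1.124.0 - 198.1.127.255) does not contain 198.1.123.90
Longest matching prefix is /21 -> next hop Router F.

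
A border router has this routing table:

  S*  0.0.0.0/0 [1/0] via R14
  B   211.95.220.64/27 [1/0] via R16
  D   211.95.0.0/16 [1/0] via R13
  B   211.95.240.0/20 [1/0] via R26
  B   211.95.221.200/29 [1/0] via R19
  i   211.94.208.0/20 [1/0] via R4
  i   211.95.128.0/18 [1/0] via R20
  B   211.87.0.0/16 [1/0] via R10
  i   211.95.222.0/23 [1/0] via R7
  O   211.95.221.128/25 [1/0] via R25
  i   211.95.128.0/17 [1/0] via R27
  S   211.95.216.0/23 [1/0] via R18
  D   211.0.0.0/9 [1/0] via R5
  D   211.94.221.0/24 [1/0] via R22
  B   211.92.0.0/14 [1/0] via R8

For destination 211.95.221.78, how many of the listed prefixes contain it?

5

Prefixes containing 211.95.221.78:
  0.0.0.0/0 (default, matches everything)
  211.0.0.0/9 (211.0.0.0 - 211.127.255.255)
  211.92.0.0/14 (211.92.0.0 - 211.95.255.255)
  211.95.0.0/16 (211.95.0.0 - 211.95.255.255)
  211.95.128.0/17 (211.95.128.0 - 211.95.255.255)
Total matching entries: 5.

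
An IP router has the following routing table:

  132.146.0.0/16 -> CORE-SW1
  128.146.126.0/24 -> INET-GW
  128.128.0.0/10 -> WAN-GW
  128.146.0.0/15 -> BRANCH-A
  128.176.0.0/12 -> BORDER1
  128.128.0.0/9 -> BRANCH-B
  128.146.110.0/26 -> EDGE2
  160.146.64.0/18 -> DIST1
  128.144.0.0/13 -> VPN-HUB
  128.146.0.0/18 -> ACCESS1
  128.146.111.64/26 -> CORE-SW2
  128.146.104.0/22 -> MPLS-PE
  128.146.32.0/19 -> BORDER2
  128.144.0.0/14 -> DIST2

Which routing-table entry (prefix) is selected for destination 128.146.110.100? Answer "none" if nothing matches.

128.146.0.0/15

Entries matching 128.146.110.100:
  128.128.0.0/9 (128.128.0.0 - 128.255.255.255)
  128.128.0.0/10 (128.128.0.0 - 128.191.255.255)
  128.144.0.0/13 (128.144.0.0 - 128.151.255.255)
  128.144.0.0/14 (128.144.0.0 - 128.147.255.255)
  128.146.0.0/15 (128.146.0.0 - 128.147.255.255)
Most specific is 128.146.0.0/15.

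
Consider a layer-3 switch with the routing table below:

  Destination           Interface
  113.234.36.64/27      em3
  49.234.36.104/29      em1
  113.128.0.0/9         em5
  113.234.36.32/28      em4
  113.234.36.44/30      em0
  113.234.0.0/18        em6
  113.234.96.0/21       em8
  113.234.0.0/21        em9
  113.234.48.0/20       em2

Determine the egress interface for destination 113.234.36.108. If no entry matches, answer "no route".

Routes whose prefix contains 113.234.36.108:
  113.128.0.0/9 (113.128.0.0 - 113.255.255.255) -> em5
  113.234.0.0/18 (113.234.0.0 - 113.234.63.255) -> em6
More-specific entries that do NOT match:
  113.234.36.44/30 (113.234.36.44 - 113.234.36.47) does not contain 113.234.36.108
  49.234.36.104/29 (49.234.36.104 - 49.234.36.111) does not contain 113.234.36.108
  113.234.36.32/28 (113.234.36.32 - 113.234.36.47) does not contain 113.234.36.108
  113.234.36.64/27 (113.234.36.64 - 113.234.36.95) does not contain 113.234.36.108
  113.234.96.0/21 (113.234.96.0 - 113.234.103.255) does not contain 113.234.36.108
  113.234.0.0/21 (113.234.0.0 - 113.234.7.255) does not contain 113.234.36.108
  113.234.48.0/20 (113.234.48.0 - 113.234.63.255) does not contain 113.234.36.108
Longest matching prefix is /18 -> interface em6.

em6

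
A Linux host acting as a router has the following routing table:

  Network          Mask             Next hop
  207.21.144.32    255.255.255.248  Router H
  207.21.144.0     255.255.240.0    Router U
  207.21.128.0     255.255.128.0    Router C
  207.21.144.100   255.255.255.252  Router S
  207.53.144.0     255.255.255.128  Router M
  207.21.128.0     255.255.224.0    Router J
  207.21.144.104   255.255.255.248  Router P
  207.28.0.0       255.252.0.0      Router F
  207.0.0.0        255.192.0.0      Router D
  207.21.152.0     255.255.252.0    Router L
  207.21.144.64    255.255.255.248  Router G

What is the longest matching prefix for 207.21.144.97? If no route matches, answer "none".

Entries matching 207.21.144.97:
  207.0.0.0/10 (207.0.0.0 - 207.63.255.255)
  207.21.128.0/17 (207.21.128.0 - 207.21.255.255)
  207.21.128.0/19 (207.21.128.0 - 207.21.159.255)
  207.21.144.0/20 (207.21.144.0 - 207.21.159.255)
Most specific is 207.21.144.0/20.

207.21.144.0/20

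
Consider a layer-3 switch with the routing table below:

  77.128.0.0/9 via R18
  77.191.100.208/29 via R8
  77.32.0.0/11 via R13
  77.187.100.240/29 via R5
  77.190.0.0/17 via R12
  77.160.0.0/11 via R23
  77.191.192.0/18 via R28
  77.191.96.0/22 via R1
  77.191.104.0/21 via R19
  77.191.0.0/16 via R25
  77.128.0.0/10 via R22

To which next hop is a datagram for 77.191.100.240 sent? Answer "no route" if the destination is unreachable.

Routes whose prefix contains 77.191.100.240:
  77.128.0.0/9 (77.128.0.0 - 77.255.255.255) -> R18
  77.128.0.0/10 (77.128.0.0 - 77.191.255.255) -> R22
  77.160.0.0/11 (77.160.0.0 - 77.191.255.255) -> R23
  77.191.0.0/16 (77.191.0.0 - 77.191.255.255) -> R25
More-specific entries that do NOT match:
  77.191.100.208/29 (77.191.100.208 - 77.191.100.215) does not contain 77.191.100.240
  77.187.100.240/29 (77.187.100.240 - 77.187.100.247) does not contain 77.191.100.240
  77.191.96.0/22 (77.191.96.0 - 77.191.99.255) does not contain 77.191.100.240
  77.191.104.0/21 (77.191.104.0 - 77.191.111.255) does not contain 77.191.100.240
  77.191.192.0/18 (77.191.192.0 - 77.191.255.255) does not contain 77.191.100.240
  77.190.0.0/17 (77.190.0.0 - 77.190.127.255) does not contain 77.191.100.240
Longest matching prefix is /16 -> next hop R25.

R25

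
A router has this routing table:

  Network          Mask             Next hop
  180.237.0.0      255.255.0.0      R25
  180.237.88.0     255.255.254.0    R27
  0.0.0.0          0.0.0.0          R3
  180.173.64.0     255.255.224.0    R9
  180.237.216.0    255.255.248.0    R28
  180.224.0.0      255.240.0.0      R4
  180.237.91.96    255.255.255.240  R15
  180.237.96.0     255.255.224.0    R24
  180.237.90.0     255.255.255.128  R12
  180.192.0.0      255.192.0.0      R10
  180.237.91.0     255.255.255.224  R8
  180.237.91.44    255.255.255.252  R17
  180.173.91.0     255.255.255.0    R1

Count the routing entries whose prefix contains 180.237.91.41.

4

Prefixes containing 180.237.91.41:
  0.0.0.0/0 (default, matches everything)
  180.192.0.0/10 (180.192.0.0 - 180.255.255.255)
  180.224.0.0/12 (180.224.0.0 - 180.239.255.255)
  180.237.0.0/16 (180.237.0.0 - 180.237.255.255)
Total matching entries: 4.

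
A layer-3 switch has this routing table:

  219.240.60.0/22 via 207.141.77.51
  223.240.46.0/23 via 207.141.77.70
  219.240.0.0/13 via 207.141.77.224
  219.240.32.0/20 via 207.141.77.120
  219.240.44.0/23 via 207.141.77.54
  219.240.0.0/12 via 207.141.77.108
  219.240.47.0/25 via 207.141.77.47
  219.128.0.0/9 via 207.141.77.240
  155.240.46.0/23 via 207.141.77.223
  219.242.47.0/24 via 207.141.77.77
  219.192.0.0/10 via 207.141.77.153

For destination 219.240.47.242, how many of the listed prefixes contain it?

5

Prefixes containing 219.240.47.242:
  219.128.0.0/9 (219.128.0.0 - 219.255.255.255)
  219.192.0.0/10 (219.192.0.0 - 219.255.255.255)
  219.240.0.0/12 (219.240.0.0 - 219.255.255.255)
  219.240.0.0/13 (219.240.0.0 - 219.247.255.255)
  219.240.32.0/20 (219.240.32.0 - 219.240.47.255)
Total matching entries: 5.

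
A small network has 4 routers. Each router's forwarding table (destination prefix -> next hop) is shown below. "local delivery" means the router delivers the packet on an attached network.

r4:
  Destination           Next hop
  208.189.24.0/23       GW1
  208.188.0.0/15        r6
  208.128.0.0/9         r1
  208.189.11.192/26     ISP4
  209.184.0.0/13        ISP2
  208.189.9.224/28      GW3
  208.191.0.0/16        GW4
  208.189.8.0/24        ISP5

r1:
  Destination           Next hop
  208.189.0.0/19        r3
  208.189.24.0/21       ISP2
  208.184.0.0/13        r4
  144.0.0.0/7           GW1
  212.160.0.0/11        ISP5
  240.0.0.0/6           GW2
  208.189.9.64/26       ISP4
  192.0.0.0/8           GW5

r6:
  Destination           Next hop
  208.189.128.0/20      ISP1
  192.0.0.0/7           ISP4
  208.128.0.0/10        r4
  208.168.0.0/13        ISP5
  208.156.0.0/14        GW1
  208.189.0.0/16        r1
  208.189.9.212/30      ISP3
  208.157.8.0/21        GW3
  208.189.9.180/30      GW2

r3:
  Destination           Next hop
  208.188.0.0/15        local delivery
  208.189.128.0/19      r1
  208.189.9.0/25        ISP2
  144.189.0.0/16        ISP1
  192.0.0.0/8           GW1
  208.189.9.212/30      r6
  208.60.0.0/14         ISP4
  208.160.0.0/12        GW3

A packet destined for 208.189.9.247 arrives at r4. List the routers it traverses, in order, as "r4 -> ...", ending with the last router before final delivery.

r4 -> r6 -> r1 -> r3

At r4: longest match for 208.189.9.247 is 208.188.0.0/15 -> r6
At r6: longest match for 208.189.9.247 is 208.189.0.0/16 -> r1
At r1: longest match for 208.189.9.247 is 208.189.0.0/19 -> r3
At r3: longest match for 208.189.9.247 is 208.188.0.0/15 -> local delivery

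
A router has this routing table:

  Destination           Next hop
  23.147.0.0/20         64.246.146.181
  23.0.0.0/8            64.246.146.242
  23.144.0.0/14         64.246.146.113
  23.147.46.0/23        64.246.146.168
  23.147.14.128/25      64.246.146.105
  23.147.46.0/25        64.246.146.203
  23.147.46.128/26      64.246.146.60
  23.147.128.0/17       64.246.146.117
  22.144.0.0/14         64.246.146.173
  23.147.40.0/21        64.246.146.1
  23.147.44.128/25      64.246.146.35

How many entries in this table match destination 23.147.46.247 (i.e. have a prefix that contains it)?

4

Prefixes containing 23.147.46.247:
  23.0.0.0/8 (23.0.0.0 - 23.255.255.255)
  23.144.0.0/14 (23.144.0.0 - 23.147.255.255)
  23.147.40.0/21 (23.147.40.0 - 23.147.47.255)
  23.147.46.0/23 (23.147.46.0 - 23.147.47.255)
Total matching entries: 4.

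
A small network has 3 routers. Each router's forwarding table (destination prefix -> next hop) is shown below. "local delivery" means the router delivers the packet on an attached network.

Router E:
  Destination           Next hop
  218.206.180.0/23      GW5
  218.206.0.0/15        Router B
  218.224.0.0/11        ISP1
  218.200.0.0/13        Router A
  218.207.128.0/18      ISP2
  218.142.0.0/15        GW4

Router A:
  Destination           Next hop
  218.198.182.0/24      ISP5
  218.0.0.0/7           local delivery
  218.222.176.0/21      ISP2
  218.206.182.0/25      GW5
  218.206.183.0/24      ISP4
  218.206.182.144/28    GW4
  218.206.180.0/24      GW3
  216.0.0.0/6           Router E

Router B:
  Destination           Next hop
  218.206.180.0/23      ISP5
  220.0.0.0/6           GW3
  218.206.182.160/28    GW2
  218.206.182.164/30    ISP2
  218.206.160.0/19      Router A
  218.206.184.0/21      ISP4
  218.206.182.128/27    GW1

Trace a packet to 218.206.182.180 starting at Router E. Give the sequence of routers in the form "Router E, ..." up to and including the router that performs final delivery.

Router E, Router B, Router A

At Router E: longest match for 218.206.182.180 is 218.206.0.0/15 -> Router B
At Router B: longest match for 218.206.182.180 is 218.206.160.0/19 -> Router A
At Router A: longest match for 218.206.182.180 is 218.0.0.0/7 -> local delivery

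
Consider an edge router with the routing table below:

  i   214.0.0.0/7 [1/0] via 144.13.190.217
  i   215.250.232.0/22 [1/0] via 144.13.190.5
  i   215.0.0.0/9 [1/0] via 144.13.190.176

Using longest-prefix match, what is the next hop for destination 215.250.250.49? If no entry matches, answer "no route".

Routes whose prefix contains 215.250.250.49:
  214.0.0.0/7 (214.0.0.0 - 215.255.255.255) -> 144.13.190.217
More-specific entries that do NOT match:
  215.250.232.0/22 (215.250.232.0 - 215.250.235.255) does not contain 215.250.250.49
  215.0.0.0/9 (215.0.0.0 - 215.127.255.255) does not contain 215.250.250.49
Longest matching prefix is /7 -> next hop 144.13.190.217.

144.13.190.217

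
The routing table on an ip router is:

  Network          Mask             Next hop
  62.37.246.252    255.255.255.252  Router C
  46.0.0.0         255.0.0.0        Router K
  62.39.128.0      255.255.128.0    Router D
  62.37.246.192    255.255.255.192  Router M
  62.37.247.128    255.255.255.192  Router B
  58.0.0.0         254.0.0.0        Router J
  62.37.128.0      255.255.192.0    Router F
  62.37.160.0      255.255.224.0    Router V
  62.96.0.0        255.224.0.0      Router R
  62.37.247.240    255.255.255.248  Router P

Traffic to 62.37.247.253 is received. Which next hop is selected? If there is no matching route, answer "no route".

No entry's prefix contains 62.37.247.253; there is no default route.

no route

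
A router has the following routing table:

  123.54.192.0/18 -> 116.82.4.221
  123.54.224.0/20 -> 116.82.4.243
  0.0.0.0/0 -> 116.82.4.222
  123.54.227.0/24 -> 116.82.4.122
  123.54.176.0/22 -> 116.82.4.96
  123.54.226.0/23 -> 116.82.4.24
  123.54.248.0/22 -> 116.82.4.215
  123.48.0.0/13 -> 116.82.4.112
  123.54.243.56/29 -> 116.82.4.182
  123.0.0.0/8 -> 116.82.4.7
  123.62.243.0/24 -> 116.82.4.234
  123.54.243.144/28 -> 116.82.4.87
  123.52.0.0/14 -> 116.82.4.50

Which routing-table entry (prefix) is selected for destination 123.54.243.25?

123.54.192.0/18

Entries matching 123.54.243.25:
  0.0.0.0/0 (default, matches everything)
  123.0.0.0/8 (123.0.0.0 - 123.255.255.255)
  123.48.0.0/13 (123.48.0.0 - 123.55.255.255)
  123.52.0.0/14 (123.52.0.0 - 123.55.255.255)
  123.54.192.0/18 (123.54.192.0 - 123.54.255.255)
Most specific is 123.54.192.0/18.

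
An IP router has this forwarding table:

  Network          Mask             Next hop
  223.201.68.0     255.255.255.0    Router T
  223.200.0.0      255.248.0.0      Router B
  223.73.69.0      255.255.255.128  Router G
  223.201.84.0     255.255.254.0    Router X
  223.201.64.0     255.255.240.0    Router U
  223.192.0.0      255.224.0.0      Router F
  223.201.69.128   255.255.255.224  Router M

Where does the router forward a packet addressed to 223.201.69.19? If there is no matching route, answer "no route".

Router U

Routes whose prefix contains 223.201.69.19:
  223.192.0.0/11 (223.192.0.0 - 223.223.255.255) -> Router F
  223.200.0.0/13 (223.200.0.0 - 223.207.255.255) -> Router B
  223.201.64.0/20 (223.201.64.0 - 223.201.79.255) -> Router U
More-specific entries that do NOT match:
  223.201.69.128/27 (223.201.69.128 - 223.201.69.159) does not contain 223.201.69.19
  223.73.69.0/25 (223.73.69.0 - 223.73.69.127) does not contain 223.201.69.19
  223.201.68.0/24 (223.201.68.0 - 223.201.68.255) does not contain 223.201.69.19
  223.201.84.0/23 (223.201.84.0 - 223.201.85.255) does not contain 223.201.69.19
Longest matching prefix is /20 -> next hop Router U.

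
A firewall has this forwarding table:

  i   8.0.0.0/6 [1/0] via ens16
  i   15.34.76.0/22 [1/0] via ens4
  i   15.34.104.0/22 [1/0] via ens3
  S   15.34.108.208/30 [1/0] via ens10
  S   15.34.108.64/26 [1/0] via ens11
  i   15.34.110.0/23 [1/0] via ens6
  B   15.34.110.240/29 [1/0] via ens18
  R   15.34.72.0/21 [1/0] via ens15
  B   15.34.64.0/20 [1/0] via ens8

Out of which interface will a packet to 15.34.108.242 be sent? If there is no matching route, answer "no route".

no route

No entry's prefix contains 15.34.108.242; there is no default route.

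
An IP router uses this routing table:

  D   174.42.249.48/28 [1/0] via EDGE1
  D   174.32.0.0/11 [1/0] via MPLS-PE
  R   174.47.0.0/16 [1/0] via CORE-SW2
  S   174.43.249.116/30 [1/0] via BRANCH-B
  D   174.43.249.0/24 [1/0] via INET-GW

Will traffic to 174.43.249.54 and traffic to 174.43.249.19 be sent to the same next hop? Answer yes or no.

174.43.249.54: longest match 174.43.249.0/24 -> INET-GW
174.43.249.19: longest match 174.43.249.0/24 -> INET-GW

yes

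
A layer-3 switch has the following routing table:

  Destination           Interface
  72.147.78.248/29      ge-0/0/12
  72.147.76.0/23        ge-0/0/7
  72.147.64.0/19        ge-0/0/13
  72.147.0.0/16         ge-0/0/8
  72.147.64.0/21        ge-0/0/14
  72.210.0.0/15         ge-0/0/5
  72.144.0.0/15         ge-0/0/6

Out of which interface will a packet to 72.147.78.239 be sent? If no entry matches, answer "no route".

Routes whose prefix contains 72.147.78.239:
  72.147.0.0/16 (72.147.0.0 - 72.147.255.255) -> ge-0/0/8
  72.147.64.0/19 (72.147.64.0 - 72.147.95.255) -> ge-0/0/13
More-specific entries that do NOT match:
  72.147.78.248/29 (72.147.78.248 - 72.147.78.255) does not contain 72.147.78.239
  72.147.76.0/23 (72.147.76.0 - 72.147.77.255) does not contain 72.147.78.239
  72.147.64.0/21 (72.147.64.0 - 72.147.71.255) does not contain 72.147.78.239
Longest matching prefix is /19 -> interface ge-0/0/13.

ge-0/0/13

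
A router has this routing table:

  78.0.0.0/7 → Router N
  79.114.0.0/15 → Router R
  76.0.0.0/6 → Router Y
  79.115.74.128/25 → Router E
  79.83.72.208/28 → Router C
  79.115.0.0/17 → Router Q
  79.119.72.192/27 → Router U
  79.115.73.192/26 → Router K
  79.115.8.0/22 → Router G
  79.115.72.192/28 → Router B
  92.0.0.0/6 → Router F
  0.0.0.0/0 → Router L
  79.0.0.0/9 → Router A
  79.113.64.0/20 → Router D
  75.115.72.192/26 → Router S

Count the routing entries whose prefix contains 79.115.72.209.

Prefixes containing 79.115.72.209:
  0.0.0.0/0 (default, matches everything)
  76.0.0.0/6 (76.0.0.0 - 79.255.255.255)
  78.0.0.0/7 (78.0.0.0 - 79.255.255.255)
  79.0.0.0/9 (79.0.0.0 - 79.127.255.255)
  79.114.0.0/15 (79.114.0.0 - 79.115.255.255)
  79.115.0.0/17 (79.115.0.0 - 79.115.127.255)
Total matching entries: 6.

6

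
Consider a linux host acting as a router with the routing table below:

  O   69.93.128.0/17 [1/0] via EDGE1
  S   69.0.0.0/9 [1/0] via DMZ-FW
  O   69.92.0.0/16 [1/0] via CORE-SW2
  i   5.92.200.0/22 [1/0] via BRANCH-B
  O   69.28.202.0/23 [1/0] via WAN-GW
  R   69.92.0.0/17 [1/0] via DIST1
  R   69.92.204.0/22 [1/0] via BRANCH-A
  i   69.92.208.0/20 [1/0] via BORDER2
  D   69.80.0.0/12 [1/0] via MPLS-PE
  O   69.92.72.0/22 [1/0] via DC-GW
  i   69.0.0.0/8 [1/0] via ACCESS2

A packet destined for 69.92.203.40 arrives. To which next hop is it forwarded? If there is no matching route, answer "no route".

Routes whose prefix contains 69.92.203.40:
  69.0.0.0/8 (69.0.0.0 - 69.255.255.255) -> ACCESS2
  69.0.0.0/9 (69.0.0.0 - 69.127.255.255) -> DMZ-FW
  69.80.0.0/12 (69.80.0.0 - 69.95.255.255) -> MPLS-PE
  69.92.0.0/16 (69.92.0.0 - 69.92.255.255) -> CORE-SW2
More-specific entries that do NOT match:
  69.28.202.0/23 (69.28.202.0 - 69.28.203.255) does not contain 69.92.203.40
  5.92.200.0/22 (5.92.200.0 - 5.92.203.255) does not contain 69.92.203.40
  69.92.204.0/22 (69.92.204.0 - 69.92.207.255) does not contain 69.92.203.40
  69.92.72.0/22 (69.92.72.0 - 69.92.75.255) does not contain 69.92.203.40
  69.92.208.0/20 (69.92.208.0 - 69.92.223.255) does not contain 69.92.203.40
  69.93.128.0/17 (69.93.128.0 - 69.93.255.255) does not contain 69.92.203.40
  69.92.0.0/17 (69.92.0.0 - 69.92.127.255) does not contain 69.92.203.40
Longest matching prefix is /16 -> next hop CORE-SW2.

CORE-SW2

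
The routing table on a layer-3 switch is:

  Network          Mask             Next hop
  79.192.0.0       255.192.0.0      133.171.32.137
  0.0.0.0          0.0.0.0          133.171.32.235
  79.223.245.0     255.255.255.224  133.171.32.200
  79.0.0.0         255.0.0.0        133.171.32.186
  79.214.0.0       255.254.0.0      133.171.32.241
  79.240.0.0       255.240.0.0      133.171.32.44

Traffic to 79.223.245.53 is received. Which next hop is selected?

133.171.32.137

Routes whose prefix contains 79.223.245.53:
  0.0.0.0/0 (default, matches everything) -> 133.171.32.235
  79.0.0.0/8 (79.0.0.0 - 79.255.255.255) -> 133.171.32.186
  79.192.0.0/10 (79.192.0.0 - 79.255.255.255) -> 133.171.32.137
More-specific entries that do NOT match:
  79.223.245.0/27 (79.223.245.0 - 79.223.245.31) does not contain 79.223.245.53
  79.214.0.0/15 (79.214.0.0 - 79.215.255.255) does not contain 79.223.245.53
  79.240.0.0/12 (79.240.0.0 - 79.255.255.255) does not contain 79.223.245.53
Longest matching prefix is /10 -> next hop 133.171.32.137.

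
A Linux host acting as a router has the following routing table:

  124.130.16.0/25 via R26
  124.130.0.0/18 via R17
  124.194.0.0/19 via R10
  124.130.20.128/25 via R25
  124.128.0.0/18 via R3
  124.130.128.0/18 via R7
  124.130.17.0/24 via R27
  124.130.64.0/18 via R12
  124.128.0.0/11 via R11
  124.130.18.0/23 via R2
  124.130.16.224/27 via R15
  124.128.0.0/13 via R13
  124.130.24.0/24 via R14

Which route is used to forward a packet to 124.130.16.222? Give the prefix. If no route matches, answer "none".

124.130.0.0/18

Entries matching 124.130.16.222:
  124.128.0.0/11 (124.128.0.0 - 124.159.255.255)
  124.128.0.0/13 (124.128.0.0 - 124.135.255.255)
  124.130.0.0/18 (124.130.0.0 - 124.130.63.255)
Most specific is 124.130.0.0/18.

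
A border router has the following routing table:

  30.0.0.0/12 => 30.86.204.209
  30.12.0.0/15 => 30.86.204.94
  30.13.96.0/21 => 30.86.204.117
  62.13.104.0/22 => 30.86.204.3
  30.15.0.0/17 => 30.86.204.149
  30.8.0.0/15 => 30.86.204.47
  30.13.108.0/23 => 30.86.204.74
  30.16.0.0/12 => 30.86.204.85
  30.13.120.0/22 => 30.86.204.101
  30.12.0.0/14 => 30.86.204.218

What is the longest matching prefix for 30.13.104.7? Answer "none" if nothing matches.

30.12.0.0/15

Entries matching 30.13.104.7:
  30.0.0.0/12 (30.0.0.0 - 30.15.255.255)
  30.12.0.0/14 (30.12.0.0 - 30.15.255.255)
  30.12.0.0/15 (30.12.0.0 - 30.13.255.255)
Most specific is 30.12.0.0/15.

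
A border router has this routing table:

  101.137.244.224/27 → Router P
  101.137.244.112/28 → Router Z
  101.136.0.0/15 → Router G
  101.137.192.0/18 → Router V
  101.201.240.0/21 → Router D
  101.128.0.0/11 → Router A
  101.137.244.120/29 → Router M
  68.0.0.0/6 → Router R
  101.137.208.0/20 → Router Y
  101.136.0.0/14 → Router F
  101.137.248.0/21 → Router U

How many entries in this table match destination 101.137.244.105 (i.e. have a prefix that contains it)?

Prefixes containing 101.137.244.105:
  101.128.0.0/11 (101.128.0.0 - 101.159.255.255)
  101.136.0.0/14 (101.136.0.0 - 101.139.255.255)
  101.136.0.0/15 (101.136.0.0 - 101.137.255.255)
  101.137.192.0/18 (101.137.192.0 - 101.137.255.255)
Total matching entries: 4.

4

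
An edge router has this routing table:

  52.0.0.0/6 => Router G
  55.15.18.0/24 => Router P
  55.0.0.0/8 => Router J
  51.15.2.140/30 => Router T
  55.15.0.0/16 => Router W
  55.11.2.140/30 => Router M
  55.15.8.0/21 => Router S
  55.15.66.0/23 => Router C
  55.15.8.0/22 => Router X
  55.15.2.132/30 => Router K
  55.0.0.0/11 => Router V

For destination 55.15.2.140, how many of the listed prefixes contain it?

4

Prefixes containing 55.15.2.140:
  52.0.0.0/6 (52.0.0.0 - 55.255.255.255)
  55.0.0.0/8 (55.0.0.0 - 55.255.255.255)
  55.0.0.0/11 (55.0.0.0 - 55.31.255.255)
  55.15.0.0/16 (55.15.0.0 - 55.15.255.255)
Total matching entries: 4.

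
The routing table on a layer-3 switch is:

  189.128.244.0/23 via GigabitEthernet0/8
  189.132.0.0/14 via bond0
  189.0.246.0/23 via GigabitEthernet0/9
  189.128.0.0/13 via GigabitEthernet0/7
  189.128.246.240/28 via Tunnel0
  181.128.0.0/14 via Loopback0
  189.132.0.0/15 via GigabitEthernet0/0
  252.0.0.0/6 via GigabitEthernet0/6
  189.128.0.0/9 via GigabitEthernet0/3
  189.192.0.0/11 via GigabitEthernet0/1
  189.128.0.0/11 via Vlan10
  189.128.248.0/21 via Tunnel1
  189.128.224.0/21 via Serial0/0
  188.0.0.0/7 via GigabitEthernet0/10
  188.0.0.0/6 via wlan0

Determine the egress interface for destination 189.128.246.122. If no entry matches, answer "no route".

Routes whose prefix contains 189.128.246.122:
  188.0.0.0/6 (188.0.0.0 - 191.255.255.255) -> wlan0
  188.0.0.0/7 (188.0.0.0 - 189.255.255.255) -> GigabitEthernet0/10
  189.128.0.0/9 (189.128.0.0 - 189.255.255.255) -> GigabitEthernet0/3
  189.128.0.0/11 (189.128.0.0 - 189.159.255.255) -> Vlan10
  189.128.0.0/13 (189.128.0.0 - 189.135.255.255) -> GigabitEthernet0/7
More-specific entries that do NOT match:
  189.128.246.240/28 (189.128.246.240 - 189.128.246.255) does not contain 189.128.246.122
  189.128.244.0/23 (189.128.244.0 - 189.128.245.255) does not contain 189.128.246.122
  189.0.246.0/23 (189.0.246.0 - 189.0.247.255) does not contain 189.128.246.122
  189.128.248.0/21 (189.128.248.0 - 189.128.255.255) does not contain 189.128.246.122
  189.128.224.0/21 (189.128.224.0 - 189.128.231.255) does not contain 189.128.246.122
  189.132.0.0/15 (189.132.0.0 - 189.133.255.255) does not contain 189.128.246.122
  189.132.0.0/14 (189.132.0.0 - 189.135.255.255) does not contain 189.128.246.122
  181.128.0.0/14 (181.128.0.0 - 181.131.255.255) does not contain 189.128.246.122
Longest matching prefix is /13 -> interface GigabitEthernet0/7.

GigabitEthernet0/7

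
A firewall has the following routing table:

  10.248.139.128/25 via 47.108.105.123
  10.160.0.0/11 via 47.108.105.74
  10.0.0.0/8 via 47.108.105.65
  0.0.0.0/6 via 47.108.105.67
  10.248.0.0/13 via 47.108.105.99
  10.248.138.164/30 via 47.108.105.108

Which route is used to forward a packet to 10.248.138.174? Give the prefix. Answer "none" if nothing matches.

10.248.0.0/13

Entries matching 10.248.138.174:
  10.0.0.0/8 (10.0.0.0 - 10.255.255.255)
  10.248.0.0/13 (10.248.0.0 - 10.255.255.255)
Most specific is 10.248.0.0/13.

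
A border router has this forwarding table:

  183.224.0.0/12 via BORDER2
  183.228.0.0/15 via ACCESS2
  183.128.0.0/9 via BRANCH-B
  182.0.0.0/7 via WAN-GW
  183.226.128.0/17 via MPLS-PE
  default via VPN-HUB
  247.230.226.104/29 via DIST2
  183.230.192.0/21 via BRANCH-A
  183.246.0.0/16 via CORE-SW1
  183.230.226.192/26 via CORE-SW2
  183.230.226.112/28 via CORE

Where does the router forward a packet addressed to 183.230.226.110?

Routes whose prefix contains 183.230.226.110:
  0.0.0.0/0 (default, matches everything) -> VPN-HUB
  182.0.0.0/7 (182.0.0.0 - 183.255.255.255) -> WAN-GW
  183.128.0.0/9 (183.128.0.0 - 183.255.255.255) -> BRANCH-B
  183.224.0.0/12 (183.224.0.0 - 183.239.255.255) -> BORDER2
More-specific entries that do NOT match:
  247.230.226.104/29 (247.230.226.104 - 247.230.226.111) does not contain 183.230.226.110
  183.230.226.112/28 (183.230.226.112 - 183.230.226.127) does not contain 183.230.226.110
  183.230.226.192/26 (183.230.226.192 - 183.230.226.255) does not contain 183.230.226.110
  183.230.192.0/21 (183.230.192.0 - 183.230.199.255) does not contain 183.230.226.110
  183.226.128.0/17 (183.226.128.0 - 183.226.255.255) does not contain 183.230.226.110
  183.246.0.0/16 (183.246.0.0 - 183.246.255.255) does not contain 183.230.226.110
  183.228.0.0/15 (183.228.0.0 - 183.229.255.255) does not contain 183.230.226.110
Longest matching prefix is /12 -> next hop BORDER2.

BORDER2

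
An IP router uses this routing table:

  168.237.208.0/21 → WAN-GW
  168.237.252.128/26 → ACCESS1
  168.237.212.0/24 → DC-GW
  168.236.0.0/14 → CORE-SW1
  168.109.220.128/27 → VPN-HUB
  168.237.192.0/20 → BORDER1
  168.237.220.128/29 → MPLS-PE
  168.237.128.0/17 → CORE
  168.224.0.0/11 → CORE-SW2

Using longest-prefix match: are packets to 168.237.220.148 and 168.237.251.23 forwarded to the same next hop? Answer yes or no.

168.237.220.148: longest match 168.237.128.0/17 -> CORE
168.237.251.23: longest match 168.237.128.0/17 -> CORE

yes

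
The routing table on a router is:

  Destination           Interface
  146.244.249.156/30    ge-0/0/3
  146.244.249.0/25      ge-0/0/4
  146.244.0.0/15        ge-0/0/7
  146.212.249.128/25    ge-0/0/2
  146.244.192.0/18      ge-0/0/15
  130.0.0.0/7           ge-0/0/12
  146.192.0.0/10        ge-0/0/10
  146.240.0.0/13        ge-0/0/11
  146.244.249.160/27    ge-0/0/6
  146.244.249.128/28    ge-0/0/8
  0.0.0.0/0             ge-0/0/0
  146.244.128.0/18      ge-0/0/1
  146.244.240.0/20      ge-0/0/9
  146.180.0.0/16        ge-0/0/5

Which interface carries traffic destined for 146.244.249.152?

Routes whose prefix contains 146.244.249.152:
  0.0.0.0/0 (default, matches everything) -> ge-0/0/0
  146.192.0.0/10 (146.192.0.0 - 146.255.255.255) -> ge-0/0/10
  146.240.0.0/13 (146.240.0.0 - 146.247.255.255) -> ge-0/0/11
  146.244.0.0/15 (146.244.0.0 - 146.245.255.255) -> ge-0/0/7
  146.244.192.0/18 (146.244.192.0 - 146.244.255.255) -> ge-0/0/15
  146.244.240.0/20 (146.244.240.0 - 146.244.255.255) -> ge-0/0/9
More-specific entries that do NOT match:
  146.244.249.156/30 (146.244.249.156 - 146.244.249.159) does not contain 146.244.249.152
  146.244.249.128/28 (146.244.249.128 - 146.244.249.143) does not contain 146.244.249.152
  146.244.249.160/27 (146.244.249.160 - 146.244.249.191) does not contain 146.244.249.152
  146.244.249.0/25 (146.244.249.0 - 146.244.249.127) does not contain 146.244.249.152
  146.212.249.128/25 (146.212.249.128 - 146.212.249.255) does not contain 146.244.249.152
Longest matching prefix is /20 -> interface ge-0/0/9.

ge-0/0/9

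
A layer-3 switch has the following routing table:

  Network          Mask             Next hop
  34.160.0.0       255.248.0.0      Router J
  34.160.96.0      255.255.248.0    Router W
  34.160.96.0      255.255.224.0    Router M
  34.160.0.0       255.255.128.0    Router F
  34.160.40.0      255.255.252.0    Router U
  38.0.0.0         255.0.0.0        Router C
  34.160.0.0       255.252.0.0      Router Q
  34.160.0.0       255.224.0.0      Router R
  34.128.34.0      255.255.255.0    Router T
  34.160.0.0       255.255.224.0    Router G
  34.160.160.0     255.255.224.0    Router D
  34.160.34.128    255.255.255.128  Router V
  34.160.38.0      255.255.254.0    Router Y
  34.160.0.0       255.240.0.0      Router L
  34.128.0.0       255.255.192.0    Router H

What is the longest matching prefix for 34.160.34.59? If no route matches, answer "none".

34.160.0.0/17

Entries matching 34.160.34.59:
  34.160.0.0/11 (34.160.0.0 - 34.191.255.255)
  34.160.0.0/12 (34.160.0.0 - 34.175.255.255)
  34.160.0.0/13 (34.160.0.0 - 34.167.255.255)
  34.160.0.0/14 (34.160.0.0 - 34.163.255.255)
  34.160.0.0/17 (34.160.0.0 - 34.160.127.255)
Most specific is 34.160.0.0/17.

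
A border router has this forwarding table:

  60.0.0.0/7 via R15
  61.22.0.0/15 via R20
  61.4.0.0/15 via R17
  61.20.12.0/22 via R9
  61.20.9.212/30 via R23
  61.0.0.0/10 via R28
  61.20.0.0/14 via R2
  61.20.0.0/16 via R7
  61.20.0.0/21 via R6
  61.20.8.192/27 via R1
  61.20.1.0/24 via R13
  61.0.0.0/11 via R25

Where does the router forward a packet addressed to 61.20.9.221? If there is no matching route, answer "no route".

Routes whose prefix contains 61.20.9.221:
  60.0.0.0/7 (60.0.0.0 - 61.255.255.255) -> R15
  61.0.0.0/10 (61.0.0.0 - 61.63.255.255) -> R28
  61.0.0.0/11 (61.0.0.0 - 61.31.255.255) -> R25
  61.20.0.0/14 (61.20.0.0 - 61.23.255.255) -> R2
  61.20.0.0/16 (61.20.0.0 - 61.20.255.255) -> R7
More-specific entries that do NOT match:
  61.20.9.212/30 (61.20.9.212 - 61.20.9.215) does not contain 61.20.9.221
  61.20.8.192/27 (61.20.8.192 - 61.20.8.223) does not contain 61.20.9.221
  61.20.1.0/24 (61.20.1.0 - 61.20.1.255) does not contain 61.20.9.221
  61.20.12.0/22 (61.20.12.0 - 61.20.15.255) does not contain 61.20.9.221
  61.20.0.0/21 (61.20.0.0 - 61.20.7.255) does not contain 61.20.9.221
Longest matching prefix is /16 -> next hop R7.

R7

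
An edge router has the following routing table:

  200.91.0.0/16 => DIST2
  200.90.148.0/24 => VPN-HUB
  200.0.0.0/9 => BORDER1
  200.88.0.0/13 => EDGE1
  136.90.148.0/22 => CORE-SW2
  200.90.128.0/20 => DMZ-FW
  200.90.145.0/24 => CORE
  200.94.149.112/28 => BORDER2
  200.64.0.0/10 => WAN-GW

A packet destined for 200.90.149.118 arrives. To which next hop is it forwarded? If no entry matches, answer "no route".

EDGE1

Routes whose prefix contains 200.90.149.118:
  200.0.0.0/9 (200.0.0.0 - 200.127.255.255) -> BORDER1
  200.64.0.0/10 (200.64.0.0 - 200.127.255.255) -> WAN-GW
  200.88.0.0/13 (200.88.0.0 - 200.95.255.255) -> EDGE1
More-specific entries that do NOT match:
  200.94.149.112/28 (200.94.149.112 - 200.94.149.127) does not contain 200.90.149.118
  200.90.148.0/24 (200.90.148.0 - 200.90.148.255) does not contain 200.90.149.118
  200.90.145.0/24 (200.90.145.0 - 200.90.145.255) does not contain 200.90.149.118
  136.90.148.0/22 (136.90.148.0 - 136.90.151.255) does not contain 200.90.149.118
  200.90.128.0/20 (200.90.128.0 - 200.90.143.255) does not contain 200.90.149.118
  200.91.0.0/16 (200.91.0.0 - 200.91.255.255) does not contain 200.90.149.118
Longest matching prefix is /13 -> next hop EDGE1.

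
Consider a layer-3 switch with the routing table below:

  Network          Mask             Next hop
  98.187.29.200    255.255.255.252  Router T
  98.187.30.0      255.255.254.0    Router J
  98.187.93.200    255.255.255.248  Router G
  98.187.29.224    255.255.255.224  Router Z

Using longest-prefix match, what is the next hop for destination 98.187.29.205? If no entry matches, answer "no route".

No entry's prefix contains 98.187.29.205; there is no default route.

no route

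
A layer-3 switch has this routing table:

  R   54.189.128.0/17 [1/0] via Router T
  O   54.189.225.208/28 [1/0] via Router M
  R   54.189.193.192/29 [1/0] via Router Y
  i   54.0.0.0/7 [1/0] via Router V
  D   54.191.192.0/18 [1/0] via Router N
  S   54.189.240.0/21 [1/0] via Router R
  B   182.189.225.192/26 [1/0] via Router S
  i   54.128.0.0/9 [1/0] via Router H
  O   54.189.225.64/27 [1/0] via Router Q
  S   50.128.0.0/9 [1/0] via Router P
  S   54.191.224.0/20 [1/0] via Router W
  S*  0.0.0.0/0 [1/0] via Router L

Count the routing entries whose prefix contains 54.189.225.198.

Prefixes containing 54.189.225.198:
  0.0.0.0/0 (default, matches everything)
  54.0.0.0/7 (54.0.0.0 - 55.255.255.255)
  54.128.0.0/9 (54.128.0.0 - 54.255.255.255)
  54.189.128.0/17 (54.189.128.0 - 54.189.255.255)
Total matching entries: 4.

4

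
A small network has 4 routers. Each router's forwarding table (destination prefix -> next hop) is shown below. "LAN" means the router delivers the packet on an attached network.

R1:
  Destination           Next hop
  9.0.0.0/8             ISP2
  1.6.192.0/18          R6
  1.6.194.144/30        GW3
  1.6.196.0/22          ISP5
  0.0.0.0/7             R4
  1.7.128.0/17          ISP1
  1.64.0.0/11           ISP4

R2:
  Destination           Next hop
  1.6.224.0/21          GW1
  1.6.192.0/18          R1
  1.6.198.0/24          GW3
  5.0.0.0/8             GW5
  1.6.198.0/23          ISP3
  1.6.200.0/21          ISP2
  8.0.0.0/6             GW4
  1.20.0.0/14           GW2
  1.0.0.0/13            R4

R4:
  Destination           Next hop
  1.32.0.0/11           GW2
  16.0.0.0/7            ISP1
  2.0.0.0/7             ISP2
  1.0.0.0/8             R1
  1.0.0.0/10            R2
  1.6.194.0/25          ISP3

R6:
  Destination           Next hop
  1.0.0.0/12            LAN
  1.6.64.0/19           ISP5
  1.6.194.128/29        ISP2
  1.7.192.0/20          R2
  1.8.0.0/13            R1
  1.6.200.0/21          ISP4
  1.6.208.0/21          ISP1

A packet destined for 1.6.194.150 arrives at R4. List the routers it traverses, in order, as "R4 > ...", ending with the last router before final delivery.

R4 > R2 > R1 > R6

At R4: longest match for 1.6.194.150 is 1.0.0.0/10 -> R2
At R2: longest match for 1.6.194.150 is 1.6.192.0/18 -> R1
At R1: longest match for 1.6.194.150 is 1.6.192.0/18 -> R6
At R6: longest match for 1.6.194.150 is 1.0.0.0/12 -> LAN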